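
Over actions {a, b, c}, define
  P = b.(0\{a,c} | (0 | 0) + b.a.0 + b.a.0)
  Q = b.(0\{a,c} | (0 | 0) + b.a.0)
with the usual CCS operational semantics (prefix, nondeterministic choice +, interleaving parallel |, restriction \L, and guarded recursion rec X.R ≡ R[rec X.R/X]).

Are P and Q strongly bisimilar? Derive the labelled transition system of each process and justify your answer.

P ~ Q

Reachable graph of P (4 states):
  p0 = b.(0\{a,c} | (0 | 0) + b.a.0 + b.a.0) | —b→ p1
  p1 = 0\{a,c} | (0 | 0) + b.a.0 + b.a.0 | —b→ p2
  p2 = a.0 | —a→ p3
  p3 = 0 | (no moves)
Reachable graph of Q (4 states):
  q0 = b.(0\{a,c} | (0 | 0) + b.a.0) | —b→ q1
  q1 = 0\{a,c} | (0 | 0) + b.a.0 | —b→ q2
  q2 = a.0 | —a→ q3
  q3 = 0 | (no moves)
Bisimilarity quotient blocks:
  B0 = {p0, q0}
  B1 = {p1, q1}
  B2 = {p2, q2}
  B3 = {p3, q3}
p0 ∈ B0, q0 ∈ B0 → same block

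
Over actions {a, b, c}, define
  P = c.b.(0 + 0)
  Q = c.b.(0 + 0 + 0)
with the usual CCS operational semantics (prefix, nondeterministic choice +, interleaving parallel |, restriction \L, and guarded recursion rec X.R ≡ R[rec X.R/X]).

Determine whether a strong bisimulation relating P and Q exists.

bisimilar

Reachable graph of P (3 states):
  u0 = c.b.(0 + 0) ⊢ —c→ u1
  u1 = b.(0 + 0) ⊢ —b→ u2
  u2 = 0 + 0 ⊢ stopped
Reachable graph of Q (3 states):
  v0 = c.b.(0 + 0 + 0) ⊢ —c→ v1
  v1 = b.(0 + 0 + 0) ⊢ —b→ v2
  v2 = 0 + 0 + 0 ⊢ stopped
Partition-refinement fixed point:
  B0 = {u0, v0}
  B1 = {u1, v1}
  B2 = {u2, v2}
u0 ∈ B0, v0 ∈ B0 → same block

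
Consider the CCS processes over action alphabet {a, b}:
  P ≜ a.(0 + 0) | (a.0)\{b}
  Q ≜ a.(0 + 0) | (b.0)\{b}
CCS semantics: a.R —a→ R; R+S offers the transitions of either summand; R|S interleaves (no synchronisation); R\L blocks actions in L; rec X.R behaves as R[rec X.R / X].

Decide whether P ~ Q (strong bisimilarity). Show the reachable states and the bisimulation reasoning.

P ≁ Q

P's transition system — 4 states:
  p0 = a.(0 + 0) | (a.0)\{b} | ··a··> p1, ··a··> p2
  p1 = (0 + 0) | (a.0)\{b} | ··a··> p3
  p2 = a.(0 + 0) | 0\{b} | ··a··> p3
  p3 = (0 + 0) | 0\{b} | ∅
Q's transition system — 2 states:
  q0 = a.(0 + 0) | (b.0)\{b} | ··a··> q1
  q1 = (0 + 0) | (b.0)\{b} | ∅
Bisimilarity quotient blocks:
  B0 = {p0}
  B1 = {p1, p2, q0}
  B2 = {p3, q1}
p0 ∈ B0, q0 ∈ B1 → different blocks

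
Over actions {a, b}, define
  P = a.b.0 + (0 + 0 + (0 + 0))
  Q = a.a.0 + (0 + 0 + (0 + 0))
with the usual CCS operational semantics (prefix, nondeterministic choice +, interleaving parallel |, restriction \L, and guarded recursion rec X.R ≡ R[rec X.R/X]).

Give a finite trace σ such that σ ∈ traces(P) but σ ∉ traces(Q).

ab

Reachable graph of P (3 states):
  u0 = a.b.0 + (0 + 0 + (0 + 0)) → —a→ u1
  u1 = b.0 → —b→ u2
  u2 = 0 → deadlocked
Reachable graph of Q (3 states):
  v0 = a.a.0 + (0 + 0 + (0 + 0)) → —a→ v1
  v1 = a.0 → —a→ v2
  v2 = 0 → deadlocked
Executing ab from P (initial set {u0}):
  step 1 (a): {u1}
  step 2 (b): {u2}
  P completes σ.
Executing ab from Q (initial set {v0}):
  step 1 (a): {v1}
  step 2 (b): ∅  — Q cannot continue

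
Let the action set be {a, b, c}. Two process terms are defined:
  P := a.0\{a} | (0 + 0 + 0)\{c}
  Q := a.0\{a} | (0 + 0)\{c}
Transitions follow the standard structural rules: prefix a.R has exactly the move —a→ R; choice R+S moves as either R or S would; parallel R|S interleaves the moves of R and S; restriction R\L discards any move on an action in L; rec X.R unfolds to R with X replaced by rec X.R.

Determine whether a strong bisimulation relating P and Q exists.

bisimilar

LTS(P): 2 reachable states
  s0 = a.0\{a} | (0 + 0 + 0)\{c} has moves ··a··> s1
  s1 = 0\{a} | (0 + 0 + 0)\{c} has moves stopped
LTS(Q): 2 reachable states
  t0 = a.0\{a} | (0 + 0)\{c} has moves ··a··> t1
  t1 = 0\{a} | (0 + 0)\{c} has moves stopped
Coarsest stable partition (strong bisimilarity classes):
  B0 = {s0, t0}
  B1 = {s1, t1}
s0 ∈ B0, t0 ∈ B0 → same block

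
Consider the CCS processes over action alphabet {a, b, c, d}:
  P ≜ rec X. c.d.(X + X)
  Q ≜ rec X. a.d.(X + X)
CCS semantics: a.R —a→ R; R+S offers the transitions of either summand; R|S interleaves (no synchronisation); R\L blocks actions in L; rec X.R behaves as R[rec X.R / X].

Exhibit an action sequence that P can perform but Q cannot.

c

LTS(P): 3 reachable states
  p0 = rec X. c.d.(X + X) | --c--▸ p1
  p1 = d.((rec X. c.d.(X + X)) + (rec X. c.d.(X + X))) | --d--▸ p2
  p2 = (rec X. c.d.(X + X)) + (rec X. c.d.(X + X)) | --c--▸ p1
LTS(Q): 3 reachable states
  q0 = rec X. a.d.(X + X) | --a--▸ q1
  q1 = d.((rec X. a.d.(X + X)) + (rec X. a.d.(X + X))) | --d--▸ q2
  q2 = (rec X. a.d.(X + X)) + (rec X. a.d.(X + X)) | --a--▸ q1
Trace ⟨c⟩ through P, begin at {p0}:
  after c @ step 1: {p1}
  ✓ P
Trace ⟨c⟩ through Q, begin at {q0}:
  after c @ step 1: ∅ (Q stuck)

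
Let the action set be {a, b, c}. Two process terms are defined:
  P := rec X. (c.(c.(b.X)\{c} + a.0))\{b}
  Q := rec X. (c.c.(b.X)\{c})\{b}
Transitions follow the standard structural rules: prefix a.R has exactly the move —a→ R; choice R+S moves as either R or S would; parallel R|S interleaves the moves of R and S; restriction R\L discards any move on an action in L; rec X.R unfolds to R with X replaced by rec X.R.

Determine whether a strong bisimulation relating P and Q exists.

LTS(P): 4 reachable states
  s0 = rec X. (c.(c.(b.X)\{c} + a.0))\{b} has moves -c-> s1
  s1 = (c.(b.(rec X. (c.(c.(b.X)\{c} + a.0))\{b}))\{c} + a.0)\{b} has moves -a-> s2, -c-> s3
  s2 = 0\{b} has moves stopped
  s3 = (b.(rec X. (c.(c.(b.X)\{c} + a.0))\{b}))\{c}\{b} has moves stopped
LTS(Q): 3 reachable states
  t0 = rec X. (c.c.(b.X)\{c})\{b} has moves -c-> t1
  t1 = (c.(b.(rec X. (c.c.(b.X)\{c})\{b}))\{c})\{b} has moves -c-> t2
  t2 = (b.(rec X. (c.c.(b.X)\{c})\{b}))\{c}\{b} has moves stopped
Bisimilarity quotient blocks:
  B0 = {s0}
  B1 = {s1}
  B2 = {s2, s3, t2}
  B3 = {t0}
  B4 = {t1}
s0 ∈ B0, t0 ∈ B3 → different blocks

not bisimilar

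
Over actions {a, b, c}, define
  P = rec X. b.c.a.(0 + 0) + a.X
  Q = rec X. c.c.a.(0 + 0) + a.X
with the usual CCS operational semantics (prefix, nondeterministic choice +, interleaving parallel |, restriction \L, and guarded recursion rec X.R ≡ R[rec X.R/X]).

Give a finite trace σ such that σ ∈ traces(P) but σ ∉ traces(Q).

b

Reachable graph of P (4 states):
  u0 = rec X. b.c.a.(0 + 0) + a.X | =a=> u0, =b=> u1
  u1 = c.a.(0 + 0) | =c=> u2
  u2 = a.(0 + 0) | =a=> u3
  u3 = 0 + 0 | (no moves)
Reachable graph of Q (4 states):
  v0 = rec X. c.c.a.(0 + 0) + a.X | =a=> v0, =c=> v1
  v1 = c.a.(0 + 0) | =c=> v2
  v2 = a.(0 + 0) | =a=> v3
  v3 = 0 + 0 | (no moves)
Executing b from P (initial set {u0}):
  [1] b ⇒ {u1}
  — P admits the full trace.
Executing b from Q (initial set {v0}):
  [1] b ⇒ ∅ (Q stuck)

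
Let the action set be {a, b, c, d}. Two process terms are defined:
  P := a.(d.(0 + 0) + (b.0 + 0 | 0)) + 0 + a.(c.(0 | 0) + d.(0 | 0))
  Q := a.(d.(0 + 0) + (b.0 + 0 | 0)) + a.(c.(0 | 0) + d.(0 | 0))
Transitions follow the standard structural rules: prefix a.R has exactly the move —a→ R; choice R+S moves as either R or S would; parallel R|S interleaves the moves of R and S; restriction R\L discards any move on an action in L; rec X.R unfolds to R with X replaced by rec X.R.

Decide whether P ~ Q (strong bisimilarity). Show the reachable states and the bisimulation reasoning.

YES

P's transition system — 6 states:
  u0 = a.(d.(0 + 0) + (b.0 + 0 | 0)) + 0 + a.(c.(0 | 0) + d.(0 | 0)) | —a→ u1, —a→ u2
  u1 = c.(0 | 0) + d.(0 | 0) | —c→ u3, —d→ u3
  u2 = d.(0 + 0) + (b.0 + 0 | 0) | —b→ u4, —d→ u5
  u3 = 0 | 0 | ∅
  u4 = 0 | ∅
  u5 = 0 + 0 | ∅
Q's transition system — 6 states:
  v0 = a.(d.(0 + 0) + (b.0 + 0 | 0)) + a.(c.(0 | 0) + d.(0 | 0)) | —a→ v1, —a→ v2
  v1 = c.(0 | 0) + d.(0 | 0) | —c→ v3, —d→ v3
  v2 = d.(0 + 0) + (b.0 + 0 | 0) | —b→ v4, —d→ v5
  v3 = 0 | 0 | ∅
  v4 = 0 | ∅
  v5 = 0 + 0 | ∅
Coarsest stable partition (strong bisimilarity classes):
  B0 = {u0, v0}
  B1 = {u1, v1}
  B2 = {u3, u4, u5, v3, v4, v5}
  B3 = {u2, v2}
u0 ∈ B0, v0 ∈ B0 → same block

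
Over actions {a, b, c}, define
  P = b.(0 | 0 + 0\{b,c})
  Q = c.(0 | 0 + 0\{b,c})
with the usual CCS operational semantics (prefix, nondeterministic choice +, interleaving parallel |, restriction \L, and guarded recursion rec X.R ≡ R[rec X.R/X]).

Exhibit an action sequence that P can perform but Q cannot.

Reachable graph of P (2 states):
  m0 = b.(0 | 0 + 0\{b,c}) :: =b=> m1
  m1 = 0 | 0 + 0\{b,c} :: (no moves)
Reachable graph of Q (2 states):
  n0 = c.(0 | 0 + 0\{b,c}) :: =c=> n1
  n1 = 0 | 0 + 0\{b,c} :: (no moves)
Run σ = ⟨b⟩ on P: start {m0}
  [1] b ⇒ {m1}
  ✓ P
Run σ = ⟨b⟩ on Q: start {n0}
  [1] b ⇒ ∅  — Q cannot continue

b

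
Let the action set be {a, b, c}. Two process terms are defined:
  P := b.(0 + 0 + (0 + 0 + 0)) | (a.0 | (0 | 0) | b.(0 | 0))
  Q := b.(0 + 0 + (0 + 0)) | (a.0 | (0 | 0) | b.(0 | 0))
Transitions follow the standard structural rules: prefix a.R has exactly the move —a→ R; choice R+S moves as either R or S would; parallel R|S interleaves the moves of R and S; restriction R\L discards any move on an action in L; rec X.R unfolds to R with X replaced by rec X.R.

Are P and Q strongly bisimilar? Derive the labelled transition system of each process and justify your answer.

Reachable graph of P (8 states):
  m0 = b.(0 + 0 + (0 + 0 + 0)) | (a.0 | (0 | 0) | b.(0 | 0)) has moves ··a··> m1, ··b··> m2, ··b··> m3
  m1 = b.(0 + 0 + (0 + 0 + 0)) | (0 | (0 | 0) | b.(0 | 0)) has moves ··b··> m4, ··b··> m5
  m2 = (0 + 0 + (0 + 0 + 0)) | (a.0 | (0 | 0) | b.(0 | 0)) has moves ··a··> m4, ··b··> m6
  m3 = b.(0 + 0 + (0 + 0 + 0)) | (a.0 | (0 | 0) | (0 | 0)) has moves ··a··> m5, ··b··> m6
  m4 = (0 + 0 + (0 + 0 + 0)) | (0 | (0 | 0) | b.(0 | 0)) has moves ··b··> m7
  m5 = b.(0 + 0 + (0 + 0 + 0)) | (0 | (0 | 0) | (0 | 0)) has moves ··b··> m7
  m6 = (0 + 0 + (0 + 0 + 0)) | (a.0 | (0 | 0) | (0 | 0)) has moves ··a··> m7
  m7 = (0 + 0 + (0 + 0 + 0)) | (0 | (0 | 0) | (0 | 0)) has moves ·
Reachable graph of Q (8 states):
  n0 = b.(0 + 0 + (0 + 0)) | (a.0 | (0 | 0) | b.(0 | 0)) has moves ··a··> n1, ··b··> n2, ··b··> n3
  n1 = b.(0 + 0 + (0 + 0)) | (0 | (0 | 0) | b.(0 | 0)) has moves ··b··> n4, ··b··> n5
  n2 = (0 + 0 + (0 + 0)) | (a.0 | (0 | 0) | b.(0 | 0)) has moves ··a··> n4, ··b··> n6
  n3 = b.(0 + 0 + (0 + 0)) | (a.0 | (0 | 0) | (0 | 0)) has moves ··a··> n5, ··b··> n6
  n4 = (0 + 0 + (0 + 0)) | (0 | (0 | 0) | b.(0 | 0)) has moves ··b··> n7
  n5 = b.(0 + 0 + (0 + 0)) | (0 | (0 | 0) | (0 | 0)) has moves ··b··> n7
  n6 = (0 + 0 + (0 + 0)) | (a.0 | (0 | 0) | (0 | 0)) has moves ··a··> n7
  n7 = (0 + 0 + (0 + 0)) | (0 | (0 | 0) | (0 | 0)) has moves ·
Coarsest stable partition (strong bisimilarity classes):
  B0 = {m0, n0}
  B1 = {m2, m3, n2, n3}
  B2 = {m6, n6}
  B3 = {m7, n7}
  B4 = {m4, m5, n4, n5}
  B5 = {m1, n1}
m0 ∈ B0, n0 ∈ B0 → same block

YES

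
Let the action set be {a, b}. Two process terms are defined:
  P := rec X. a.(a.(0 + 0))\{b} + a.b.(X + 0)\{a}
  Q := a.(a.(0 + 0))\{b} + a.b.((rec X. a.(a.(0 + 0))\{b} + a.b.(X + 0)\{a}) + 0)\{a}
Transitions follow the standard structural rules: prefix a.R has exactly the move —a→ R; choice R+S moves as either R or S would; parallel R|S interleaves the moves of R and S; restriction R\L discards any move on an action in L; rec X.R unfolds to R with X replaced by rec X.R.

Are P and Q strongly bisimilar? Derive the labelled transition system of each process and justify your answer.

YES

Reachable graph of P (5 states):
  p0 = rec X. a.(a.(0 + 0))\{b} + a.b.(X + 0)\{a} :: =a=> p1, =a=> p2
  p1 = (a.(0 + 0))\{b} :: =a=> p3
  p2 = b.((rec X. a.(a.(0 + 0))\{b} + a.b.(X + 0)\{a}) + 0)\{a} :: =b=> p4
  p3 = (0 + 0)\{b} :: (no moves)
  p4 = ((rec X. a.(a.(0 + 0))\{b} + a.b.(X + 0)\{a}) + 0)\{a} :: (no moves)
Reachable graph of Q (5 states):
  q0 = a.(a.(0 + 0))\{b} + a.b.((rec X. a.(a.(0 + 0))\{b} + a.b.(X + 0)\{a}) + 0)\{a} :: =a=> q1, =a=> q2
  q1 = (a.(0 + 0))\{b} :: =a=> q3
  q2 = b.((rec X. a.(a.(0 + 0))\{b} + a.b.(X + 0)\{a}) + 0)\{a} :: =b=> q4
  q3 = (0 + 0)\{b} :: (no moves)
  q4 = ((rec X. a.(a.(0 + 0))\{b} + a.b.(X + 0)\{a}) + 0)\{a} :: (no moves)
Partition-refinement fixed point:
  B0 = {p0, q0}
  B1 = {p1, q1}
  B2 = {p3, p4, q3, q4}
  B3 = {p2, q2}
p0 ∈ B0, q0 ∈ B0 → same block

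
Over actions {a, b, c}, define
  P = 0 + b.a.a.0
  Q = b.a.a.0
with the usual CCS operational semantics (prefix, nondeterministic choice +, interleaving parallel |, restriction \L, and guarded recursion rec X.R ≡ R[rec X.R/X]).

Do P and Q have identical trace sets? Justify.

YES

Reachable graph of P (4 states):
  s0 = 0 + b.a.a.0 → --b--▸ s1
  s1 = a.a.0 → --a--▸ s2
  s2 = a.0 → --a--▸ s3
  s3 = 0 → deadlocked
Reachable graph of Q (4 states):
  t0 = b.a.a.0 → --b--▸ t1
  t1 = a.a.0 → --a--▸ t2
  t2 = a.0 → --a--▸ t3
  t3 = 0 → deadlocked
Bisimilarity quotient blocks:
  B0 = {s0, t0}
  B1 = {s1, t1}
  B2 = {s2, t2}
  B3 = {s3, t3}
s0 ∈ B0, t0 ∈ B0 → same block
Bisimilar ⇒ trace-equivalent.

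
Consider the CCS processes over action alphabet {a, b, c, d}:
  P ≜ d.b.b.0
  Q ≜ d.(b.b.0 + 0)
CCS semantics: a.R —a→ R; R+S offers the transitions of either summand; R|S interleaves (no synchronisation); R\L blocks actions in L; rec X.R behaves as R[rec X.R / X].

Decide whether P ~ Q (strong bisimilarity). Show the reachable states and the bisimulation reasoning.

Reachable graph of P (4 states):
  u0 = d.b.b.0 → ··d··> u1
  u1 = b.b.0 → ··b··> u2
  u2 = b.0 → ··b··> u3
  u3 = 0 → (no moves)
Reachable graph of Q (4 states):
  v0 = d.(b.b.0 + 0) → ··d··> v1
  v1 = b.b.0 + 0 → ··b··> v2
  v2 = b.0 → ··b··> v3
  v3 = 0 → (no moves)
Coarsest stable partition (strong bisimilarity classes):
  B0 = {u0, v0}
  B1 = {u1, v1}
  B2 = {u2, v2}
  B3 = {u3, v3}
u0 ∈ B0, v0 ∈ B0 → same block

bisimilar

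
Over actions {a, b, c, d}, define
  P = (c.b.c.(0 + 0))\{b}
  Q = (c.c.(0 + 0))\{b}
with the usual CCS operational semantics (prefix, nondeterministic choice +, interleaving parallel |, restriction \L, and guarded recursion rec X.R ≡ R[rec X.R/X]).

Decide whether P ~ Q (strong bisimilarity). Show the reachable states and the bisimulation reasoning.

LTS(P): 2 reachable states
  u0 = (c.b.c.(0 + 0))\{b} | --c--▸ u1
  u1 = (b.c.(0 + 0))\{b} | stopped
LTS(Q): 3 reachable states
  v0 = (c.c.(0 + 0))\{b} | --c--▸ v1
  v1 = (c.(0 + 0))\{b} | --c--▸ v2
  v2 = (0 + 0)\{b} | stopped
Bisimilarity quotient blocks:
  B0 = {u0, v1}
  B1 = {u1, v2}
  B2 = {v0}
u0 ∈ B0, v0 ∈ B2 → different blocks

NO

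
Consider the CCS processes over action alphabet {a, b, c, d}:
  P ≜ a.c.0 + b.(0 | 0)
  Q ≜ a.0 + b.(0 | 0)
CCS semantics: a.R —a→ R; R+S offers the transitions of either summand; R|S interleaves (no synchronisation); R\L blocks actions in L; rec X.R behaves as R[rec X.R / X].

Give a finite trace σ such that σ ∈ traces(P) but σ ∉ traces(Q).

Reachable graph of P (4 states):
  m0 = a.c.0 + b.(0 | 0) ⊢ —a→ m1, —b→ m2
  m1 = c.0 ⊢ —c→ m3
  m2 = 0 | 0 ⊢ stopped
  m3 = 0 ⊢ stopped
Reachable graph of Q (3 states):
  n0 = a.0 + b.(0 | 0) ⊢ —a→ n1, —b→ n2
  n1 = 0 ⊢ stopped
  n2 = 0 | 0 ⊢ stopped
Run σ = ⟨ac⟩ on P: start {m0}
  step 1 (a): {m1}
  step 2 (c): {m3}
  — P admits the full trace.
Run σ = ⟨ac⟩ on Q: start {n0}
  step 1 (a): {n1}
  step 2 (c): ∅  — Q cannot continue

ac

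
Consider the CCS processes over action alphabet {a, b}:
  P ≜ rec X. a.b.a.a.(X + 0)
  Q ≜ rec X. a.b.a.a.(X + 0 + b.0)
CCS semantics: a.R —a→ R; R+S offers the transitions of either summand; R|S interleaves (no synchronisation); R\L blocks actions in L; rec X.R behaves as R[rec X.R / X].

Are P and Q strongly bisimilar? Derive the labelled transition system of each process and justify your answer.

P's transition system — 5 states:
  u0 = rec X. a.b.a.a.(X + 0) ⊢ -a-> u1
  u1 = b.a.a.((rec X. a.b.a.a.(X + 0)) + 0) ⊢ -b-> u2
  u2 = a.a.((rec X. a.b.a.a.(X + 0)) + 0) ⊢ -a-> u3
  u3 = a.((rec X. a.b.a.a.(X + 0)) + 0) ⊢ -a-> u4
  u4 = (rec X. a.b.a.a.(X + 0)) + 0 ⊢ -a-> u1
Q's transition system — 6 states:
  v0 = rec X. a.b.a.a.(X + 0 + b.0) ⊢ -a-> v1
  v1 = b.a.a.((rec X. a.b.a.a.(X + 0 + b.0)) + 0 + b.0) ⊢ -b-> v2
  v2 = a.a.((rec X. a.b.a.a.(X + 0 + b.0)) + 0 + b.0) ⊢ -a-> v3
  v3 = a.((rec X. a.b.a.a.(X + 0 + b.0)) + 0 + b.0) ⊢ -a-> v4
  v4 = (rec X. a.b.a.a.(X + 0 + b.0)) + 0 + b.0 ⊢ -a-> v1, -b-> v5
  v5 = 0 ⊢ (no moves)
Bisimilarity quotient blocks:
  B0 = {u0, u4}
  B1 = {u1}
  B2 = {u2}
  B3 = {u3}
  B4 = {v0}
  B5 = {v1}
  B6 = {v2}
  B7 = {v3}
  B8 = {v4}
  B9 = {v5}
u0 ∈ B0, v0 ∈ B4 → different blocks

not bisimilar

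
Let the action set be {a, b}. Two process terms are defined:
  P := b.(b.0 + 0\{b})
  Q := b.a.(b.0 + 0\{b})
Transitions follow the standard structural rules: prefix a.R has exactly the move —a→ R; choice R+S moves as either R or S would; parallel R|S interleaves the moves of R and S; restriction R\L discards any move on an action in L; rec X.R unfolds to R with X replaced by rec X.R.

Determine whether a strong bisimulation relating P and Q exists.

P's transition system — 3 states:
  u0 = b.(b.0 + 0\{b}) ⊢ --b--▸ u1
  u1 = b.0 + 0\{b} ⊢ --b--▸ u2
  u2 = 0 ⊢ deadlocked
Q's transition system — 4 states:
  v0 = b.a.(b.0 + 0\{b}) ⊢ --b--▸ v1
  v1 = a.(b.0 + 0\{b}) ⊢ --a--▸ v2
  v2 = b.0 + 0\{b} ⊢ --b--▸ v3
  v3 = 0 ⊢ deadlocked
Coarsest stable partition (strong bisimilarity classes):
  B0 = {u0}
  B1 = {u1, v2}
  B2 = {u2, v3}
  B3 = {v0}
  B4 = {v1}
u0 ∈ B0, v0 ∈ B3 → different blocks

P ≁ Q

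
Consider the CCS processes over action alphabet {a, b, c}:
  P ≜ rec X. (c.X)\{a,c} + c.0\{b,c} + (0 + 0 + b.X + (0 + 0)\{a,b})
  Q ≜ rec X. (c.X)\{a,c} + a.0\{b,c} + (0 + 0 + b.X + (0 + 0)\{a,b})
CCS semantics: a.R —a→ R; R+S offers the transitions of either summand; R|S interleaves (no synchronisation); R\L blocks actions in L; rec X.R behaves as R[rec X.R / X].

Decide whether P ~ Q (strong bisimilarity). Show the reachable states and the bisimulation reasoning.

P ≁ Q

Reachable graph of P (2 states):
  u0 = rec X. (c.X)\{a,c} + c.0\{b,c} + (0 + 0 + b.X + (0 + 0)\{a,b}) has moves -b-> u0, -c-> u1
  u1 = 0\{b,c} has moves (no moves)
Reachable graph of Q (2 states):
  v0 = rec X. (c.X)\{a,c} + a.0\{b,c} + (0 + 0 + b.X + (0 + 0)\{a,b}) has moves -a-> v1, -b-> v0
  v1 = 0\{b,c} has moves (no moves)
Bisimilarity quotient blocks:
  B0 = {u0}
  B1 = {u1, v1}
  B2 = {v0}
u0 ∈ B0, v0 ∈ B2 → different blocks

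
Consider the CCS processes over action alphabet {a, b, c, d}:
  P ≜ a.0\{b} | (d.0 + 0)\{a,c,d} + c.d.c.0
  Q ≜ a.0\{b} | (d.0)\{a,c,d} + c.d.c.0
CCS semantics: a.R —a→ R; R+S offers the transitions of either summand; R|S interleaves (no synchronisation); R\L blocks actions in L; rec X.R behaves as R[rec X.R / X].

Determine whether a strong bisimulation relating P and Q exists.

P's transition system — 5 states:
  m0 = a.0\{b} | (d.0 + 0)\{a,c,d} + c.d.c.0 → ··a··> m1, ··c··> m2
  m1 = 0\{b} | (d.0 + 0)\{a,c,d} → deadlocked
  m2 = d.c.0 → ··d··> m3
  m3 = c.0 → ··c··> m4
  m4 = 0 → deadlocked
Q's transition system — 5 states:
  n0 = a.0\{b} | (d.0)\{a,c,d} + c.d.c.0 → ··a··> n1, ··c··> n2
  n1 = 0\{b} | (d.0)\{a,c,d} → deadlocked
  n2 = d.c.0 → ··d··> n3
  n3 = c.0 → ··c··> n4
  n4 = 0 → deadlocked
Partition-refinement fixed point:
  B0 = {m0, n0}
  B1 = {m1, m4, n1, n4}
  B2 = {m2, n2}
  B3 = {m3, n3}
m0 ∈ B0, n0 ∈ B0 → same block

P ~ Q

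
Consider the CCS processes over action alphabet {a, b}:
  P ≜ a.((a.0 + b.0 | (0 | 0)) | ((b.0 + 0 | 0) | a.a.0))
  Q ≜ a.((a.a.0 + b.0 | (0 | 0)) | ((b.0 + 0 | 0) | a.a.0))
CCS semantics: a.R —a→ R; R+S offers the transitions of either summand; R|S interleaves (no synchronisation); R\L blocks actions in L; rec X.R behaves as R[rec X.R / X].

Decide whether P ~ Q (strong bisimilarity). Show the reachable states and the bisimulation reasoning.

P's transition system — 19 states:
  u0 = a.((a.0 + b.0 | (0 | 0)) | ((b.0 + 0 | 0) | a.a.0)) ⊢ -a-> u1
  u1 = (a.0 + b.0 | (0 | 0)) | ((b.0 + 0 | 0) | a.a.0) ⊢ -a-> u2, -a-> u3, -b-> u4, -b-> u5
  u2 = (a.0 + b.0 | (0 | 0)) | ((b.0 + 0 | 0) | a.0) ⊢ -a-> u6, -a-> u7, -b-> u8, -b-> u9
  u3 = 0 | ((b.0 + 0 | 0) | a.a.0) ⊢ -a-> u7, -b-> u10
  u4 = (a.0 + b.0 | (0 | 0)) | (0 | a.a.0) ⊢ -a-> u10, -a-> u8, -b-> u11
  u5 = 0 | (0 | 0) | ((b.0 + 0 | 0) | a.a.0) ⊢ -a-> u9, -b-> u11
  u6 = (a.0 + b.0 | (0 | 0)) | ((b.0 + 0 | 0) | 0) ⊢ -a-> u12, -b-> u13, -b-> u14
  u7 = 0 | ((b.0 + 0 | 0) | a.0) ⊢ -a-> u12, -b-> u15
  u8 = (a.0 + b.0 | (0 | 0)) | (0 | a.0) ⊢ -a-> u13, -a-> u15, -b-> u16
  u9 = 0 | (0 | 0) | ((b.0 + 0 | 0) | a.0) ⊢ -a-> u14, -b-> u16
  u10 = 0 | (0 | a.a.0) ⊢ -a-> u15
  u11 = 0 | (0 | 0) | (0 | a.a.0) ⊢ -a-> u16
  u12 = 0 | ((b.0 + 0 | 0) | 0) ⊢ -b-> u17
  u13 = (a.0 + b.0 | (0 | 0)) | (0 | 0) ⊢ -a-> u17, -b-> u18
  u14 = 0 | (0 | 0) | ((b.0 + 0 | 0) | 0) ⊢ -b-> u18
  u15 = 0 | (0 | a.0) ⊢ -a-> u17
  u16 = 0 | (0 | 0) | (0 | a.0) ⊢ -a-> u18
  u17 = 0 | (0 | 0) ⊢ (no moves)
  u18 = 0 | (0 | 0) | (0 | 0) ⊢ (no moves)
Q's transition system — 25 states:
  v0 = a.((a.a.0 + b.0 | (0 | 0)) | ((b.0 + 0 | 0) | a.a.0)) ⊢ -a-> v1
  v1 = (a.a.0 + b.0 | (0 | 0)) | ((b.0 + 0 | 0) | a.a.0) ⊢ -a-> v2, -a-> v3, -b-> v4, -b-> v5
  v2 = (a.a.0 + b.0 | (0 | 0)) | ((b.0 + 0 | 0) | a.0) ⊢ -a-> v6, -a-> v7, -b-> v8, -b-> v9
  v3 = a.0 | ((b.0 + 0 | 0) | a.a.0) ⊢ -a-> v10, -a-> v7, -b-> v11
  v4 = (a.a.0 + b.0 | (0 | 0)) | (0 | a.a.0) ⊢ -a-> v11, -a-> v8, -b-> v12
  v5 = 0 | (0 | 0) | ((b.0 + 0 | 0) | a.a.0) ⊢ -a-> v9, -b-> v12
  v6 = (a.a.0 + b.0 | (0 | 0)) | ((b.0 + 0 | 0) | 0) ⊢ -a-> v13, -b-> v14, -b-> v15
  v7 = a.0 | ((b.0 + 0 | 0) | a.0) ⊢ -a-> v13, -a-> v16, -b-> v17
  v8 = (a.a.0 + b.0 | (0 | 0)) | (0 | a.0) ⊢ -a-> v14, -a-> v17, -b-> v18
  v9 = 0 | (0 | 0) | ((b.0 + 0 | 0) | a.0) ⊢ -a-> v15, -b-> v18
  v10 = 0 | ((b.0 + 0 | 0) | a.a.0) ⊢ -a-> v16, -b-> v19
  v11 = a.0 | (0 | a.a.0) ⊢ -a-> v17, -a-> v19
  v12 = 0 | (0 | 0) | (0 | a.a.0) ⊢ -a-> v18
  v13 = a.0 | ((b.0 + 0 | 0) | 0) ⊢ -a-> v20, -b-> v21
  v14 = (a.a.0 + b.0 | (0 | 0)) | (0 | 0) ⊢ -a-> v21, -b-> v22
  v15 = 0 | (0 | 0) | ((b.0 + 0 | 0) | 0) ⊢ -b-> v22
  v16 = 0 | ((b.0 + 0 | 0) | a.0) ⊢ -a-> v20, -b-> v23
  v17 = a.0 | (0 | a.0) ⊢ -a-> v21, -a-> v23
  v18 = 0 | (0 | 0) | (0 | a.0) ⊢ -a-> v22
  v19 = 0 | (0 | a.a.0) ⊢ -a-> v23
  v20 = 0 | ((b.0 + 0 | 0) | 0) ⊢ -b-> v24
  v21 = a.0 | (0 | 0) ⊢ -a-> v24
  v22 = 0 | (0 | 0) | (0 | 0) ⊢ (no moves)
  v23 = 0 | (0 | a.0) ⊢ -a-> v24
  v24 = 0 | (0 | 0) ⊢ (no moves)
Coarsest stable partition (strong bisimilarity classes):
  B0 = {u0}
  B1 = {u1}
  B2 = {u3, u5, v10, v5, v7}
  B3 = {u7, u9, v13, v16, v9}
  B4 = {u12, u14, v15, v20}
  B5 = {u17, u18, v22, v24}
  B6 = {u15, u16, v18, v21, v23}
  B7 = {u10, u11, v12, v17, v19}
  B8 = {u2}
  B9 = {u6}
  B10 = {u13}
  B11 = {u8}
  B12 = {u4}
  B13 = {v0}
  B14 = {v1}
  B15 = {v3}
  B16 = {v11}
  B17 = {v2}
  B18 = {v6}
  B19 = {v14}
  B20 = {v8}
  B21 = {v4}
u0 ∈ B0, v0 ∈ B13 → different blocks

NO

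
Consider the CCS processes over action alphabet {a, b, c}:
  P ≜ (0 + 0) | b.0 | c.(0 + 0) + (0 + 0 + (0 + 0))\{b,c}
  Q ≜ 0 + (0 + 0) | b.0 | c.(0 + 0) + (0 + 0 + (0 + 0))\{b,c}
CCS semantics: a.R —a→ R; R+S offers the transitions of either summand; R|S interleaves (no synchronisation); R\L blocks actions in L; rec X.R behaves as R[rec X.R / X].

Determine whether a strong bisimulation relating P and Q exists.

P's transition system — 4 states:
  m0 = (0 + 0) | b.0 | c.(0 + 0) + (0 + 0 + (0 + 0))\{b,c} :: —b→ m1, —c→ m2
  m1 = (0 + 0) | 0 | c.(0 + 0) :: —c→ m3
  m2 = (0 + 0) | b.0 | (0 + 0) :: —b→ m3
  m3 = (0 + 0) | 0 | (0 + 0) :: deadlocked
Q's transition system — 4 states:
  n0 = 0 + (0 + 0) | b.0 | c.(0 + 0) + (0 + 0 + (0 + 0))\{b,c} :: —b→ n1, —c→ n2
  n1 = (0 + 0) | 0 | c.(0 + 0) :: —c→ n3
  n2 = (0 + 0) | b.0 | (0 + 0) :: —b→ n3
  n3 = (0 + 0) | 0 | (0 + 0) :: deadlocked
Coarsest stable partition (strong bisimilarity classes):
  B0 = {m0, n0}
  B1 = {m1, n1}
  B2 = {m3, n3}
  B3 = {m2, n2}
m0 ∈ B0, n0 ∈ B0 → same block

YES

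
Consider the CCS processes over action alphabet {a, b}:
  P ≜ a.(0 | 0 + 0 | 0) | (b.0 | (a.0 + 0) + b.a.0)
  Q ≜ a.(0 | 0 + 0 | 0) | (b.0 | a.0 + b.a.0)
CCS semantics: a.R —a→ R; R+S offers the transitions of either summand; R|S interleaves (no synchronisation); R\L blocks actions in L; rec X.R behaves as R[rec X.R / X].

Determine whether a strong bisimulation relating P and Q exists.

bisimilar

LTS(P): 12 reachable states
  m0 = a.(0 | 0 + 0 | 0) | (b.0 | (a.0 + 0) + b.a.0) → =a=> m1, =a=> m2, =b=> m3, =b=> m4
  m1 = (0 | 0 + 0 | 0) | (b.0 | (a.0 + 0) + b.a.0) → =a=> m5, =b=> m6, =b=> m7
  m2 = a.(0 | 0 + 0 | 0) | (b.0 | 0) → =a=> m5, =b=> m8
  m3 = a.(0 | 0 + 0 | 0) | (0 | (a.0 + 0)) → =a=> m6, =a=> m8
  m4 = a.(0 | 0 + 0 | 0) | a.0 → =a=> m7, =a=> m9
  m5 = (0 | 0 + 0 | 0) | (b.0 | 0) → =b=> m10
  m6 = (0 | 0 + 0 | 0) | (0 | (a.0 + 0)) → =a=> m10
  m7 = (0 | 0 + 0 | 0) | a.0 → =a=> m11
  m8 = a.(0 | 0 + 0 | 0) | (0 | 0) → =a=> m10
  m9 = a.(0 | 0 + 0 | 0) | 0 → =a=> m11
  m10 = (0 | 0 + 0 | 0) | (0 | 0) → ·
  m11 = (0 | 0 + 0 | 0) | 0 → ·
LTS(Q): 12 reachable states
  n0 = a.(0 | 0 + 0 | 0) | (b.0 | a.0 + b.a.0) → =a=> n1, =a=> n2, =b=> n3, =b=> n4
  n1 = (0 | 0 + 0 | 0) | (b.0 | a.0 + b.a.0) → =a=> n5, =b=> n6, =b=> n7
  n2 = a.(0 | 0 + 0 | 0) | (b.0 | 0) → =a=> n5, =b=> n8
  n3 = a.(0 | 0 + 0 | 0) | (0 | a.0) → =a=> n6, =a=> n8
  n4 = a.(0 | 0 + 0 | 0) | a.0 → =a=> n7, =a=> n9
  n5 = (0 | 0 + 0 | 0) | (b.0 | 0) → =b=> n10
  n6 = (0 | 0 + 0 | 0) | (0 | a.0) → =a=> n10
  n7 = (0 | 0 + 0 | 0) | a.0 → =a=> n11
  n8 = a.(0 | 0 + 0 | 0) | (0 | 0) → =a=> n10
  n9 = a.(0 | 0 + 0 | 0) | 0 → =a=> n11
  n10 = (0 | 0 + 0 | 0) | (0 | 0) → ·
  n11 = (0 | 0 + 0 | 0) | 0 → ·
Partition-refinement fixed point:
  B0 = {m0, n0}
  B1 = {m1, m2, n1, n2}
  B2 = {m6, m7, m8, m9, n6, n7, n8, n9}
  B3 = {m10, m11, n10, n11}
  B4 = {m5, n5}
  B5 = {m3, m4, n3, n4}
m0 ∈ B0, n0 ∈ B0 → same block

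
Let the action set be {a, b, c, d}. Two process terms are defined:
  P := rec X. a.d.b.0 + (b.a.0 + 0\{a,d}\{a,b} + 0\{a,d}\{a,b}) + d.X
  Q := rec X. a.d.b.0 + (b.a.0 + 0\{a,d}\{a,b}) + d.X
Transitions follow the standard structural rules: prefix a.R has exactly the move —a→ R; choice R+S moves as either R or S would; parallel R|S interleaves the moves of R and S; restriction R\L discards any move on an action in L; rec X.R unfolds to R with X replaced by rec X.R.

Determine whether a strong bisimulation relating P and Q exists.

LTS(P): 5 reachable states
  p0 = rec X. a.d.b.0 + (b.a.0 + 0\{a,d}\{a,b} + 0\{a,d}\{a,b}) + d.X has moves —a→ p1, —b→ p2, —d→ p0
  p1 = d.b.0 has moves —d→ p3
  p2 = a.0 has moves —a→ p4
  p3 = b.0 has moves —b→ p4
  p4 = 0 has moves ∅
LTS(Q): 5 reachable states
  q0 = rec X. a.d.b.0 + (b.a.0 + 0\{a,d}\{a,b}) + d.X has moves —a→ q1, —b→ q2, —d→ q0
  q1 = d.b.0 has moves —d→ q3
  q2 = a.0 has moves —a→ q4
  q3 = b.0 has moves —b→ q4
  q4 = 0 has moves ∅
Coarsest stable partition (strong bisimilarity classes):
  B0 = {p0, q0}
  B1 = {p1, q1}
  B2 = {p3, q3}
  B3 = {p4, q4}
  B4 = {p2, q2}
p0 ∈ B0, q0 ∈ B0 → same block

P ~ Q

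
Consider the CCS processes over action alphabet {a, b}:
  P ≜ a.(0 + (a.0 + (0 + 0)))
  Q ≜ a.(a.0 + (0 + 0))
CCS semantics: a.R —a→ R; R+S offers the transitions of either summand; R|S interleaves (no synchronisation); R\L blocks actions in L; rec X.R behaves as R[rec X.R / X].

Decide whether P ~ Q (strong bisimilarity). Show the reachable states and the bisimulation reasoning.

P ~ Q

P's transition system — 3 states:
  s0 = a.(0 + (a.0 + (0 + 0))) has moves ··a··> s1
  s1 = 0 + (a.0 + (0 + 0)) has moves ··a··> s2
  s2 = 0 has moves deadlocked
Q's transition system — 3 states:
  t0 = a.(a.0 + (0 + 0)) has moves ··a··> t1
  t1 = a.0 + (0 + 0) has moves ··a··> t2
  t2 = 0 has moves deadlocked
Coarsest stable partition (strong bisimilarity classes):
  B0 = {s0, t0}
  B1 = {s1, t1}
  B2 = {s2, t2}
s0 ∈ B0, t0 ∈ B0 → same block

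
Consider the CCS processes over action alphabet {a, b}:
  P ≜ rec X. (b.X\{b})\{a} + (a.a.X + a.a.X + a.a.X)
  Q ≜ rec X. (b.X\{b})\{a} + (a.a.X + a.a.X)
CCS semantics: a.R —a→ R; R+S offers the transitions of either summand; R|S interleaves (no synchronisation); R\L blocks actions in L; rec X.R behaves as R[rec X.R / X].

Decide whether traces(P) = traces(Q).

P's transition system — 3 states:
  m0 = rec X. (b.X\{b})\{a} + (a.a.X + a.a.X + a.a.X) → =a=> m1, =b=> m2
  m1 = a.(rec X. (b.X\{b})\{a} + (a.a.X + a.a.X + a.a.X)) → =a=> m0
  m2 = (rec X. (b.X\{b})\{a} + (a.a.X + a.a.X + a.a.X))\{b}\{a} → stopped
Q's transition system — 3 states:
  n0 = rec X. (b.X\{b})\{a} + (a.a.X + a.a.X) → =a=> n1, =b=> n2
  n1 = a.(rec X. (b.X\{b})\{a} + (a.a.X + a.a.X)) → =a=> n0
  n2 = (rec X. (b.X\{b})\{a} + (a.a.X + a.a.X))\{b}\{a} → stopped
Coarsest stable partition (strong bisimilarity classes):
  B0 = {m0, n0}
  B1 = {m2, n2}
  B2 = {m1, n1}
m0 ∈ B0, n0 ∈ B0 → same block
Bisimilar ⇒ trace-equivalent.

YES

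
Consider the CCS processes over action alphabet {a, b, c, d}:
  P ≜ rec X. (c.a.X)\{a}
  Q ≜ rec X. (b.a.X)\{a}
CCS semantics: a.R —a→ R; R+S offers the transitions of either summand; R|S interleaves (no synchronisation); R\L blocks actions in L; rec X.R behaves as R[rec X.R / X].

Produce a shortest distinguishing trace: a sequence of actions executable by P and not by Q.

c

P's transition system — 2 states:
  s0 = rec X. (c.a.X)\{a} :: —c→ s1
  s1 = (a.(rec X. (c.a.X)\{a}))\{a} :: ∅
Q's transition system — 2 states:
  t0 = rec X. (b.a.X)\{a} :: —b→ t1
  t1 = (a.(rec X. (b.a.X)\{a}))\{a} :: ∅
Trace ⟨c⟩ through P, begin at {s0}:
  [1] c ⇒ {s1}
  P completes σ.
Trace ⟨c⟩ through Q, begin at {t0}:
  [1] c ⇒ no successor for Q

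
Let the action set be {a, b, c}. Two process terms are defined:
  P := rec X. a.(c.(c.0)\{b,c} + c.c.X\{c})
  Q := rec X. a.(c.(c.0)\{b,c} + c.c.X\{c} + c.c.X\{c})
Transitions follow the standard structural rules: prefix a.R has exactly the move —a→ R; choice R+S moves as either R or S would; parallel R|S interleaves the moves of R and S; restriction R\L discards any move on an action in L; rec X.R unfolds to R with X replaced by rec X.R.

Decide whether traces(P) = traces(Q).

YES

Reachable graph of P (6 states):
  m0 = rec X. a.(c.(c.0)\{b,c} + c.c.X\{c}) has moves --a--▸ m1
  m1 = c.(c.0)\{b,c} + c.c.(rec X. a.(c.(c.0)\{b,c} + c.c.X\{c}))\{c} has moves --c--▸ m2, --c--▸ m3
  m2 = (c.0)\{b,c} has moves ∅
  m3 = c.(rec X. a.(c.(c.0)\{b,c} + c.c.X\{c}))\{c} has moves --c--▸ m4
  m4 = (rec X. a.(c.(c.0)\{b,c} + c.c.X\{c}))\{c} has moves --a--▸ m5
  m5 = (c.(c.0)\{b,c} + c.c.(rec X. a.(c.(c.0)\{b,c} + c.c.X\{c}))\{c})\{c} has moves ∅
Reachable graph of Q (6 states):
  n0 = rec X. a.(c.(c.0)\{b,c} + c.c.X\{c} + c.c.X\{c}) has moves --a--▸ n1
  n1 = c.(c.0)\{b,c} + c.c.(rec X. a.(c.(c.0)\{b,c} + c.c.X\{c} + c.c.X\{c}))\{c} + c.c.(rec X. a.(c.(c.0)\{b,c} + c.c.X\{c} + c.c.X\{c}))\{c} has moves --c--▸ n2, --c--▸ n3
  n2 = (c.0)\{b,c} has moves ∅
  n3 = c.(rec X. a.(c.(c.0)\{b,c} + c.c.X\{c} + c.c.X\{c}))\{c} has moves --c--▸ n4
  n4 = (rec X. a.(c.(c.0)\{b,c} + c.c.X\{c} + c.c.X\{c}))\{c} has moves --a--▸ n5
  n5 = (c.(c.0)\{b,c} + c.c.(rec X. a.(c.(c.0)\{b,c} + c.c.X\{c} + c.c.X\{c}))\{c} + c.c.(rec X. a.(c.(c.0)\{b,c} + c.c.X\{c} + c.c.X\{c}))\{c})\{c} has moves ∅
Partition-refinement fixed point:
  B0 = {m0, n0}
  B1 = {m1, n1}
  B2 = {m3, n3}
  B3 = {m4, n4}
  B4 = {m2, m5, n2, n5}
m0 ∈ B0, n0 ∈ B0 → same block
Bisimilar ⇒ trace-equivalent.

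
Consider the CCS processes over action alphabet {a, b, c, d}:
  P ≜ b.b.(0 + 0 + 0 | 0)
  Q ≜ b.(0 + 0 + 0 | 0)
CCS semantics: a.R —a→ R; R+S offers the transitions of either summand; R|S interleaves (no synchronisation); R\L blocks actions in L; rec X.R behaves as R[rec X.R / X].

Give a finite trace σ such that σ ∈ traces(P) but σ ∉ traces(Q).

bb

Reachable graph of P (3 states):
  p0 = b.b.(0 + 0 + 0 | 0) :: -b-> p1
  p1 = b.(0 + 0 + 0 | 0) :: -b-> p2
  p2 = 0 + 0 + 0 | 0 :: stopped
Reachable graph of Q (2 states):
  q0 = b.(0 + 0 + 0 | 0) :: -b-> q1
  q1 = 0 + 0 + 0 | 0 :: stopped
Executing bb from P (initial set {p0}):
  step 1 (b): {p1}
  step 2 (b): {p2}
  — P admits the full trace.
Executing bb from Q (initial set {q0}):
  step 1 (b): {q1}
  step 2 (b): ∅  — Q cannot continue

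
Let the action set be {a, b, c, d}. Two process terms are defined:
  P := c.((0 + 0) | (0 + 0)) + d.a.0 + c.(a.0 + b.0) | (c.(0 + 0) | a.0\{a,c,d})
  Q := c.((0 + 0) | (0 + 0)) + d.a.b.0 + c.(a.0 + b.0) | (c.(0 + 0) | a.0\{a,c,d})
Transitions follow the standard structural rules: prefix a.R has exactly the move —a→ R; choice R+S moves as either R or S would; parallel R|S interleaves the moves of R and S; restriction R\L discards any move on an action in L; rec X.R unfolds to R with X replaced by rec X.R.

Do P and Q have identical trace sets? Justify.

trace-distinct — witness ⟨dab⟩

LTS(P): 15 reachable states
  p0 = c.((0 + 0) | (0 + 0)) + d.a.0 + c.(a.0 + b.0) | (c.(0 + 0) | a.0\{a,c,d}) has moves —a→ p1, —c→ p2, —c→ p3, —c→ p4, —d→ p5
  p1 = c.(a.0 + b.0) | (c.(0 + 0) | 0\{a,c,d}) has moves —c→ p6, —c→ p7
  p2 = (0 + 0) | (0 + 0) has moves ·
  p3 = (a.0 + b.0) | (c.(0 + 0) | a.0\{a,c,d}) has moves —a→ p6, —a→ p8, —b→ p8, —c→ p9
  p4 = c.(a.0 + b.0) | ((0 + 0) | a.0\{a,c,d}) has moves —a→ p7, —c→ p9
  p5 = a.0 has moves —a→ p10
  p6 = (a.0 + b.0) | (c.(0 + 0) | 0\{a,c,d}) has moves —a→ p11, —b→ p11, —c→ p12
  p7 = c.(a.0 + b.0) | ((0 + 0) | 0\{a,c,d}) has moves —c→ p12
  p8 = 0 | (c.(0 + 0) | a.0\{a,c,d}) has moves —a→ p11, —c→ p13
  p9 = (a.0 + b.0) | ((0 + 0) | a.0\{a,c,d}) has moves —a→ p12, —a→ p13, —b→ p13
  p10 = 0 has moves ·
  p11 = 0 | (c.(0 + 0) | 0\{a,c,d}) has moves —c→ p14
  p12 = (a.0 + b.0) | ((0 + 0) | 0\{a,c,d}) has moves —a→ p14, —b→ p14
  p13 = 0 | ((0 + 0) | a.0\{a,c,d}) has moves —a→ p14
  p14 = 0 | ((0 + 0) | 0\{a,c,d}) has moves ·
LTS(Q): 16 reachable states
  q0 = c.((0 + 0) | (0 + 0)) + d.a.b.0 + c.(a.0 + b.0) | (c.(0 + 0) | a.0\{a,c,d}) has moves —a→ q1, —c→ q2, —c→ q3, —c→ q4, —d→ q5
  q1 = c.(a.0 + b.0) | (c.(0 + 0) | 0\{a,c,d}) has moves —c→ q6, —c→ q7
  q2 = (0 + 0) | (0 + 0) has moves ·
  q3 = (a.0 + b.0) | (c.(0 + 0) | a.0\{a,c,d}) has moves —a→ q6, —a→ q8, —b→ q8, —c→ q9
  q4 = c.(a.0 + b.0) | ((0 + 0) | a.0\{a,c,d}) has moves —a→ q7, —c→ q9
  q5 = a.b.0 has moves —a→ q10
  q6 = (a.0 + b.0) | (c.(0 + 0) | 0\{a,c,d}) has moves —a→ q11, —b→ q11, —c→ q12
  q7 = c.(a.0 + b.0) | ((0 + 0) | 0\{a,c,d}) has moves —c→ q12
  q8 = 0 | (c.(0 + 0) | a.0\{a,c,d}) has moves —a→ q11, —c→ q13
  q9 = (a.0 + b.0) | ((0 + 0) | a.0\{a,c,d}) has moves —a→ q12, —a→ q13, —b→ q13
  q10 = b.0 has moves —b→ q14
  q11 = 0 | (c.(0 + 0) | 0\{a,c,d}) has moves —c→ q15
  q12 = (a.0 + b.0) | ((0 + 0) | 0\{a,c,d}) has moves —a→ q15, —b→ q15
  q13 = 0 | ((0 + 0) | a.0\{a,c,d}) has moves —a→ q15
  q14 = 0 has moves ·
  q15 = 0 | ((0 + 0) | 0\{a,c,d}) has moves ·
Trace ⟨dab⟩ through Q, begin at {q0}:
  step 1 (d): {q5}
  step 2 (a): {q10}
  step 3 (b): {q14}
  ✓ Q
Trace ⟨dab⟩ through P, begin at {p0}:
  step 1 (d): {p5}
  step 2 (a): {p10}
  step 3 (b): ∅  — P cannot continue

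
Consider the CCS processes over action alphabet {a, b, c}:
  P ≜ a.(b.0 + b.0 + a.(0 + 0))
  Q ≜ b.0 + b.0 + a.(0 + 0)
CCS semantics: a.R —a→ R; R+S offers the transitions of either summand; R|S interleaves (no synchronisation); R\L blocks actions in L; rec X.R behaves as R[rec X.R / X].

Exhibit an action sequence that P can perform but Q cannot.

Reachable graph of P (4 states):
  p0 = a.(b.0 + b.0 + a.(0 + 0)) | —a→ p1
  p1 = b.0 + b.0 + a.(0 + 0) | —a→ p2, —b→ p3
  p2 = 0 + 0 | ·
  p3 = 0 | ·
Reachable graph of Q (3 states):
  q0 = b.0 + b.0 + a.(0 + 0) | —a→ q1, —b→ q2
  q1 = 0 + 0 | ·
  q2 = 0 | ·
Run σ = ⟨aa⟩ on P: start {p0}
  step 1 (a): {p1}
  step 2 (a): {p2}
  — P admits the full trace.
Run σ = ⟨aa⟩ on Q: start {q0}
  step 1 (a): {q1}
  step 2 (a): ∅ (Q stuck)

aa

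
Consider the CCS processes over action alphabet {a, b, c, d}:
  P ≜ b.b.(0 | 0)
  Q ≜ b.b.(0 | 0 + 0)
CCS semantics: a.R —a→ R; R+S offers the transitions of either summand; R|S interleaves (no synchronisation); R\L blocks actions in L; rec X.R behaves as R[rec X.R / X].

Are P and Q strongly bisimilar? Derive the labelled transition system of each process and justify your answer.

YES

Reachable graph of P (3 states):
  m0 = b.b.(0 | 0) → =b=> m1
  m1 = b.(0 | 0) → =b=> m2
  m2 = 0 | 0 → ·
Reachable graph of Q (3 states):
  n0 = b.b.(0 | 0 + 0) → =b=> n1
  n1 = b.(0 | 0 + 0) → =b=> n2
  n2 = 0 | 0 + 0 → ·
Bisimilarity quotient blocks:
  B0 = {m0, n0}
  B1 = {m1, n1}
  B2 = {m2, n2}
m0 ∈ B0, n0 ∈ B0 → same block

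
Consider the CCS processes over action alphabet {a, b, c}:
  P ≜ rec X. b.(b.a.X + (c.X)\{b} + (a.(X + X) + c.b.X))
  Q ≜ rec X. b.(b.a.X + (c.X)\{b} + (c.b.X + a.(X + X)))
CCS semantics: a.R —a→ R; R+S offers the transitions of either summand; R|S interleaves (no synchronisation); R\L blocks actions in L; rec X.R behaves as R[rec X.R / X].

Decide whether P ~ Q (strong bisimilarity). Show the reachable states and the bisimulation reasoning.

Reachable graph of P (6 states):
  s0 = rec X. b.(b.a.X + (c.X)\{b} + (a.(X + X) + c.b.X)) → ··b··> s1
  s1 = b.a.(rec X. b.(b.a.X + (c.X)\{b} + (a.(X + X) + c.b.X))) + (c.(rec X. b.(b.a.X + (c.X)\{b} + (a.(X + X) + c.b.X))))\{b} + (a.((rec X. b.(b.a.X + (c.X)\{b} + (a.(X + X) + c.b.X))) + (rec X. b.(b.a.X + (c.X)\{b} + (a.(X + X) + c.b.X)))) + c.b.(rec X. b.(b.a.X + (c.X)\{b} + (a.(X + X) + c.b.X)))) → ··a··> s2, ··b··> s3, ··c··> s4, ··c··> s5
  s2 = (rec X. b.(b.a.X + (c.X)\{b} + (a.(X + X) + c.b.X))) + (rec X. b.(b.a.X + (c.X)\{b} + (a.(X + X) + c.b.X))) → ··b··> s1
  s3 = a.(rec X. b.(b.a.X + (c.X)\{b} + (a.(X + X) + c.b.X))) → ··a··> s0
  s4 = (rec X. b.(b.a.X + (c.X)\{b} + (a.(X + X) + c.b.X)))\{b} → ·
  s5 = b.(rec X. b.(b.a.X + (c.X)\{b} + (a.(X + X) + c.b.X))) → ··b··> s0
Reachable graph of Q (6 states):
  t0 = rec X. b.(b.a.X + (c.X)\{b} + (c.b.X + a.(X + X))) → ··b··> t1
  t1 = b.a.(rec X. b.(b.a.X + (c.X)\{b} + (c.b.X + a.(X + X)))) + (c.(rec X. b.(b.a.X + (c.X)\{b} + (c.b.X + a.(X + X)))))\{b} + (c.b.(rec X. b.(b.a.X + (c.X)\{b} + (c.b.X + a.(X + X)))) + a.((rec X. b.(b.a.X + (c.X)\{b} + (c.b.X + a.(X + X)))) + (rec X. b.(b.a.X + (c.X)\{b} + (c.b.X + a.(X + X)))))) → ··a··> t2, ··b··> t3, ··c··> t4, ··c··> t5
  t2 = (rec X. b.(b.a.X + (c.X)\{b} + (c.b.X + a.(X + X)))) + (rec X. b.(b.a.X + (c.X)\{b} + (c.b.X + a.(X + X)))) → ··b··> t1
  t3 = a.(rec X. b.(b.a.X + (c.X)\{b} + (c.b.X + a.(X + X)))) → ··a··> t0
  t4 = (rec X. b.(b.a.X + (c.X)\{b} + (c.b.X + a.(X + X))))\{b} → ·
  t5 = b.(rec X. b.(b.a.X + (c.X)\{b} + (c.b.X + a.(X + X)))) → ··b··> t0
Coarsest stable partition (strong bisimilarity classes):
  B0 = {s0, s2, t0, t2}
  B1 = {s1, t1}
  B2 = {s5, t5}
  B3 = {s3, t3}
  B4 = {s4, t4}
s0 ∈ B0, t0 ∈ B0 → same block

bisimilar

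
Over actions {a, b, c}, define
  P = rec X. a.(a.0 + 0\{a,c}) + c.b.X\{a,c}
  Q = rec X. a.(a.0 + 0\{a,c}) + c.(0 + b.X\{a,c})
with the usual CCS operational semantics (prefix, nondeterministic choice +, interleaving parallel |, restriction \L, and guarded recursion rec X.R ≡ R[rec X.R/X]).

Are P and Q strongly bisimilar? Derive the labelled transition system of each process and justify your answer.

bisimilar

LTS(P): 5 reachable states
  m0 = rec X. a.(a.0 + 0\{a,c}) + c.b.X\{a,c} | --a--▸ m1, --c--▸ m2
  m1 = a.0 + 0\{a,c} | --a--▸ m3
  m2 = b.(rec X. a.(a.0 + 0\{a,c}) + c.b.X\{a,c})\{a,c} | --b--▸ m4
  m3 = 0 | ·
  m4 = (rec X. a.(a.0 + 0\{a,c}) + c.b.X\{a,c})\{a,c} | ·
LTS(Q): 5 reachable states
  n0 = rec X. a.(a.0 + 0\{a,c}) + c.(0 + b.X\{a,c}) | --a--▸ n1, --c--▸ n2
  n1 = a.0 + 0\{a,c} | --a--▸ n3
  n2 = 0 + b.(rec X. a.(a.0 + 0\{a,c}) + c.(0 + b.X\{a,c}))\{a,c} | --b--▸ n4
  n3 = 0 | ·
  n4 = (rec X. a.(a.0 + 0\{a,c}) + c.(0 + b.X\{a,c}))\{a,c} | ·
Coarsest stable partition (strong bisimilarity classes):
  B0 = {m0, n0}
  B1 = {m1, n1}
  B2 = {m3, m4, n3, n4}
  B3 = {m2, n2}
m0 ∈ B0, n0 ∈ B0 → same block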